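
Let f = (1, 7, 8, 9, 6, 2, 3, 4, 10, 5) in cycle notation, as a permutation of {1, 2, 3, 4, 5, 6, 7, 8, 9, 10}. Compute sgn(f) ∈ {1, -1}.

-1

The cycle lengths are 10.
A cycle is odd iff its length is even; f has 1 even-length cycle, so sgn(f) = (−1)^1 and f is odd.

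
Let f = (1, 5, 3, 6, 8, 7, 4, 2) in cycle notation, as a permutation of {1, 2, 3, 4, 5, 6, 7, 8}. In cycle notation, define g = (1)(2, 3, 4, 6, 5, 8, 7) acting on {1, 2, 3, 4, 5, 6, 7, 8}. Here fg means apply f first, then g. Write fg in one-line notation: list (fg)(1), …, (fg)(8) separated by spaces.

8 1 5 3 4 7 6 2

Chase each element through f then g: 1 → 5 → 8; 2 → 1 → 1; 3 → 6 → 5; 4 → 2 → 3; 5 → 3 → 4; 6 → 8 → 7; 7 → 4 → 6; 8 → 7 → 2.
So fg in one-line form is 8 1 5 3 4 7 6 2.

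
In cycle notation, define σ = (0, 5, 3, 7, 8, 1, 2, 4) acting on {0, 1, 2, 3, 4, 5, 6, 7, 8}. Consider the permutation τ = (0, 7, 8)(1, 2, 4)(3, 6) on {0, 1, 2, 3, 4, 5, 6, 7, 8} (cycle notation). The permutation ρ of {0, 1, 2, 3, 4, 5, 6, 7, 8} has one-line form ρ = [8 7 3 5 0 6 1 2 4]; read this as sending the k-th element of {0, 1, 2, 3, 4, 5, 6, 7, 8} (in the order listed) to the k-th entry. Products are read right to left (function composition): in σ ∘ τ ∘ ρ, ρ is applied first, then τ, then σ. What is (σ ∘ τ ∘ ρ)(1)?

1

Chase 1: ρ(1) = 7; τ(7) = 8; σ(8) = 1. Hence (σ ∘ τ ∘ ρ)(1) = 1.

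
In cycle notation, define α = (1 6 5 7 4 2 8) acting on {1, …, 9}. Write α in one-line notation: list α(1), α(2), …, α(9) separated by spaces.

6 8 3 2 7 5 4 1 9

Each element maps to the next entry in its cycle (wrapping to the front): 1→6, 2→8, 3→3, 4→2, 5→7, 6→5, 7→4, 8→1, 9→9.
So the one-line form is 6 8 3 2 7 5 4 1 9.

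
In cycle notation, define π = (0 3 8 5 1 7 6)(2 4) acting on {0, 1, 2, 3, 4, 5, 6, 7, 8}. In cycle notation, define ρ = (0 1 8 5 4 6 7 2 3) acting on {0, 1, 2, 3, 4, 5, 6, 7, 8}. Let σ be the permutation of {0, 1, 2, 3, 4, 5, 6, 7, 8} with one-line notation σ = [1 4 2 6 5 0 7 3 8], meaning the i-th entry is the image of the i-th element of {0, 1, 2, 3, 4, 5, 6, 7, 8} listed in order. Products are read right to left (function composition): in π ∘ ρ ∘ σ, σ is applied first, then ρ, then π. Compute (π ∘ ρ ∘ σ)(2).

8

Apply the permutations in order: σ(2) = 2, then ρ(2) = 3, then π(3) = 8. So (π ∘ ρ ∘ σ)(2) = 8.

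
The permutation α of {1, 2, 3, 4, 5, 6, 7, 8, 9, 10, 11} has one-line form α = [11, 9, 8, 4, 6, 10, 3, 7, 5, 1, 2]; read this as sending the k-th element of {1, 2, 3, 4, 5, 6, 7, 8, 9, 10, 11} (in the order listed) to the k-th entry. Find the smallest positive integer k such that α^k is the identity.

Decomposing into disjoint cycles gives cycle lengths 7, 3, 1.
The order of α is the least common multiple of its cycle lengths: lcm(7, 3) = 21.

21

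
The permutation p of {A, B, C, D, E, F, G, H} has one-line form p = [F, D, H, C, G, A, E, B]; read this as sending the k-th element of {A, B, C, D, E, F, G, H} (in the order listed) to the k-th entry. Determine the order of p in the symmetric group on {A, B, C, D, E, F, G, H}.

4

Writing p as disjoint cycles, the cycle lengths are 4, 2, 2.
The order is lcm(4, 2, 2) = 4.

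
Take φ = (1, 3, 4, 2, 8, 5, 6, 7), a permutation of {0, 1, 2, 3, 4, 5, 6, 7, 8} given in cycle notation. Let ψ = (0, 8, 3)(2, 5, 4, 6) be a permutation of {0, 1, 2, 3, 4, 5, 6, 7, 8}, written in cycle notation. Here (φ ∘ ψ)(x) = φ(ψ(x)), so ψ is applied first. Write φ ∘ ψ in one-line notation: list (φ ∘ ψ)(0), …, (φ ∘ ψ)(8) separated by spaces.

For each element, apply ψ then φ: 0 → 8 → 5; 1 → 1 → 3; 2 → 5 → 6; 3 → 0 → 0; 4 → 6 → 7; 5 → 4 → 2; 6 → 2 → 8; 7 → 7 → 1; 8 → 3 → 4.
Collecting the images, φ ∘ ψ = [5 3 6 0 7 2 8 1 4].

5 3 6 0 7 2 8 1 4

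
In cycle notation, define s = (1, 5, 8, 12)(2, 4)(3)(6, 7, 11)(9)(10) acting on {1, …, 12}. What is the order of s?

12

The cycle type of s is (4, 3, 2, 1, 1, 1).
The order of s is the least common multiple of its cycle lengths: lcm(4, 3, 2) = 12.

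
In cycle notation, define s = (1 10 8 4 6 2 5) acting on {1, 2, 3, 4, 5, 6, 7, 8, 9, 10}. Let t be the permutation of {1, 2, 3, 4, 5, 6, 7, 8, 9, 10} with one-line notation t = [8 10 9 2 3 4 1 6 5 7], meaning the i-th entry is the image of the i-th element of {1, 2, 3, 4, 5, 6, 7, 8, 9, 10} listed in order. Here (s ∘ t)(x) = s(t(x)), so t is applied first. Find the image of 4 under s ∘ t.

5

First apply t: t(4) = 2, then s(2) = 5. Thus (s ∘ t)(4) = 5.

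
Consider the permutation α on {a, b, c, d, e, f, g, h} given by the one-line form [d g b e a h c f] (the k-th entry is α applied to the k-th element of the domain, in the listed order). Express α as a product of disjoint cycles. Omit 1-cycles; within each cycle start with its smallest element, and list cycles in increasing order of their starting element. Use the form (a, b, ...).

Iterating α from a gives a → d → e → a; that is the 3-cycle (a, d, e).
Continuing from each remaining unvisited element yields (a, d, e)(b, g, c)(f, h).

(a, d, e)(b, g, c)(f, h)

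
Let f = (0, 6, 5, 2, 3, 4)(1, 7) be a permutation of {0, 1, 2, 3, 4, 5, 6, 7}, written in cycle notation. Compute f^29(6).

0

6 lies in the 6-cycle (0, 6, 5, 2, 3, 4).
Since the cycle has length 6, f^29 acts on it the same as f^5 (29 mod 6 = 5).
Advancing 5 steps from 6: 6 → 5 → 2 → 3 → 4 → 0.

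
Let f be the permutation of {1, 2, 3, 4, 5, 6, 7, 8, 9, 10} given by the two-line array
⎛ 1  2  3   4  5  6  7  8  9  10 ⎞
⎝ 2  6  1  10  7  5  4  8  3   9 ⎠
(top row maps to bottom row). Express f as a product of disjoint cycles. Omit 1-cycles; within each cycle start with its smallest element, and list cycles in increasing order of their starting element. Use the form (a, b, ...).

(1, 2, 6, 5, 7, 4, 10, 9, 3)

Start at 1 and follow images: 1 → 2 → 6 → 5 → 7 → 4 → 10 → 9 → 3 → 1, giving the cycle (1, 2, 6, 5, 7, 4, 10, 9, 3).
Continuing from each remaining unvisited element yields (1, 2, 6, 5, 7, 4, 10, 9, 3).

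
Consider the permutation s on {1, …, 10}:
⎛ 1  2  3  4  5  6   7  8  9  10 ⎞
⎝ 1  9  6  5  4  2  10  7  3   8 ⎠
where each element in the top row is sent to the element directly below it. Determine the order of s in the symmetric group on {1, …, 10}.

12

Decomposing into disjoint cycles gives cycle lengths 4, 3, 2, 1.
The order of s is the least common multiple of its cycle lengths: lcm(4, 3, 2) = 12.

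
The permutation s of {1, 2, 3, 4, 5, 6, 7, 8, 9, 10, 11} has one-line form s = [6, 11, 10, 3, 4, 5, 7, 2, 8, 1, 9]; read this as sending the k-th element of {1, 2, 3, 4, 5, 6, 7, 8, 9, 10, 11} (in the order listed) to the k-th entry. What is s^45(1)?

Tracing 1 → 6 → … returns to 1 after 6 steps, so 1 lies in a 6-cycle (1 6 5 4 3 10).
Powers repeat with period 6 on this cycle, and 45 mod 6 = 3, so s^45(1) = s^3(1).
Advancing 3 steps from 1: 1 → 6 → 5 → 4.

4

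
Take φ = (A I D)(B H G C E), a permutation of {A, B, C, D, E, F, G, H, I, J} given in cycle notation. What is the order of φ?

The disjoint cycles have lengths 5, 3, 1, 1.
Since disjoint cycles commute, ord(φ) = lcm(5, 3) = 15.

15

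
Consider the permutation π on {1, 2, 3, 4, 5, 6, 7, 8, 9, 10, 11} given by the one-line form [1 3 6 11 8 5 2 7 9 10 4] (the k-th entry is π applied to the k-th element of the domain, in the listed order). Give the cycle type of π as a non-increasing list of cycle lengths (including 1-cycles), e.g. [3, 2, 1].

[6, 2, 1, 1, 1]

The disjoint cycles are (1)(2 3 6 5 8 7)(4 11)(9)(10), with lengths 6, 2, 1, 1, 1 in non-increasing order.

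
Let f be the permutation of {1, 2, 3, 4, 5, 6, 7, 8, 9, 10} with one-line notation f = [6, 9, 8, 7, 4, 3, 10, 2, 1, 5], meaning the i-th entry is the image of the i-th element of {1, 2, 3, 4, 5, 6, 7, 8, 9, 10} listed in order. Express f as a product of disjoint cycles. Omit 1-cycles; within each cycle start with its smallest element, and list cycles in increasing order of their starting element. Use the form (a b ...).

Start at 1 and follow images: 1 → 6 → 3 → 8 → 2 → 9 → 1, giving the cycle (1 6 3 8 2 9).
Continuing from each remaining unvisited element yields (1 6 3 8 2 9)(4 7 10 5).

(1 6 3 8 2 9)(4 7 10 5)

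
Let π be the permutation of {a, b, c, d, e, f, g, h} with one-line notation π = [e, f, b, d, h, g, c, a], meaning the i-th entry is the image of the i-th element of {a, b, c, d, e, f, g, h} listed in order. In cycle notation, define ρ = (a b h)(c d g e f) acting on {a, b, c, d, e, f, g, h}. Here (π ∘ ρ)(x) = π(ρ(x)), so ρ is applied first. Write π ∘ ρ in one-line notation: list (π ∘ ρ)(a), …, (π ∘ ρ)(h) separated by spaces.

f a d c g b h e

For each element, apply ρ then π: a → b → f; b → h → a; c → d → d; d → g → c; e → f → g; f → c → b; g → e → h; h → a → e.
So π ∘ ρ in one-line form is f a d c g b h e.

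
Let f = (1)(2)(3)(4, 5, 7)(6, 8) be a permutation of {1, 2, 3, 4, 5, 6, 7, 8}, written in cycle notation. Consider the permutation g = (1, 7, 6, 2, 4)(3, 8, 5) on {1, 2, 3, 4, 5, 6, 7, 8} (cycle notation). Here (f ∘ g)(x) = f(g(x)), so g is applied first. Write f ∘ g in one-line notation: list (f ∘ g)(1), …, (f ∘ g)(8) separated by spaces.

(f ∘ g)(x) = f(g(x)). Computing each image: f(g(1)) = f(7) = 4, f(g(2)) = f(4) = 5, f(g(3)) = f(8) = 6, f(g(4)) = f(1) = 1, f(g(5)) = f(3) = 3, f(g(6)) = f(2) = 2, f(g(7)) = f(6) = 8, f(g(8)) = f(5) = 7.
Hence f ∘ g = [4 5 6 1 3 2 8 7].

4 5 6 1 3 2 8 7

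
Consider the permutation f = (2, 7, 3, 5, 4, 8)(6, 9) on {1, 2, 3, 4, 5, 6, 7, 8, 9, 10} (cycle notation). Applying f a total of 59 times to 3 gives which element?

7

3 lies in the 6-cycle (2, 7, 3, 5, 4, 8).
Since the cycle has length 6, f^59 acts on it the same as f^5 (59 mod 6 = 5).
Stepping 5 places around the cycle: 3 → 5 → 4 → 8 → 2 → 7.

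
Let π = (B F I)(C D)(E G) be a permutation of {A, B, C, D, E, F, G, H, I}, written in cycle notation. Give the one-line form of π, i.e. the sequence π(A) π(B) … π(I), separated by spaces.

Each element maps to the next entry in its cycle (wrapping to the front): A↦A, B↦F, C↦D, D↦C, E↦G, F↦I, G↦E, H↦H, I↦B.
So the one-line form is A F D C G I E H B.

A F D C G I E H B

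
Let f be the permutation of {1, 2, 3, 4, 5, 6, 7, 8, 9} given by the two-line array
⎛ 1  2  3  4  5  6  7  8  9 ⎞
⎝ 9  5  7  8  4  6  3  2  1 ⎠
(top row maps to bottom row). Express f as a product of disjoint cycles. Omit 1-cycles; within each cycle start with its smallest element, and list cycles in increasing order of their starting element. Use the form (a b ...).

Start at 1 and follow images: 1 → 9 → 1, giving the cycle (1 9).
Continuing from each remaining unvisited element yields (1 9)(2 5 4 8)(3 7).

(1 9)(2 5 4 8)(3 7)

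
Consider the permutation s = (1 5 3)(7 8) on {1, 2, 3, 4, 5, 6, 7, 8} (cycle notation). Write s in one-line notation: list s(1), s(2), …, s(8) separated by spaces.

5 2 1 4 3 6 8 7

Image by image: 1→5, 2→2, 3→1, 4→4, 5→3, 6→6, 7→8, 8→7.
Listing these in domain order gives 5 2 1 4 3 6 8 7.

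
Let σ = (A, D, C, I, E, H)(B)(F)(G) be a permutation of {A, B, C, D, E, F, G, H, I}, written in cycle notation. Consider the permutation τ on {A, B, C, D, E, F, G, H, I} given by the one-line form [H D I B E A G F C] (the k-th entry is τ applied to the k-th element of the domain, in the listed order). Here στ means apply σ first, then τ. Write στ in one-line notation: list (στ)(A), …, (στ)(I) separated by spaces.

(στ)(x) = τ(σ(x)). Computing each image: τ(σ(A)) = τ(D) = B, τ(σ(B)) = τ(B) = D, τ(σ(C)) = τ(I) = C, τ(σ(D)) = τ(C) = I, τ(σ(E)) = τ(H) = F, τ(σ(F)) = τ(F) = A, τ(σ(G)) = τ(G) = G, τ(σ(H)) = τ(A) = H, τ(σ(I)) = τ(E) = E.
Hence στ = [B D C I F A G H E].

B D C I F A G H E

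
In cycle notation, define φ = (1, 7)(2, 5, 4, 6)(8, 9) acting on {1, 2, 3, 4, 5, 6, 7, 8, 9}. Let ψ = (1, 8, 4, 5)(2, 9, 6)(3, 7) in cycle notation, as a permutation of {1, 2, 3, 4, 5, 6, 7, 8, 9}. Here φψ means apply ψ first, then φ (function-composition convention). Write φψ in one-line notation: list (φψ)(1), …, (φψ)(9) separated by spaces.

9 8 1 4 7 5 3 6 2

Chase each element through ψ then φ: 1 → 8 → 9; 2 → 9 → 8; 3 → 7 → 1; 4 → 5 → 4; 5 → 1 → 7; 6 → 2 → 5; 7 → 3 → 3; 8 → 4 → 6; 9 → 6 → 2.
So φψ in one-line form is 9 8 1 4 7 5 3 6 2.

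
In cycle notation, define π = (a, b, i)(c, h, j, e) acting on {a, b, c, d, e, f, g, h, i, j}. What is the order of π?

12

The disjoint cycles have lengths 4, 3, 1, 1, 1.
The order is lcm(4, 3) = 12.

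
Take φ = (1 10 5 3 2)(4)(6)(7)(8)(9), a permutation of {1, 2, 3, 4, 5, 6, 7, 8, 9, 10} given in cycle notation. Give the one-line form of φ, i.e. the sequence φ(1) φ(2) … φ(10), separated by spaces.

10 1 2 4 3 6 7 8 9 5

Reading each image from the cycles: 1→10, 2→1, 3→2, 4→4, 5→3, 6→6, 7→7, 8→8, 9→9, 10→5.
Listing these in domain order gives 10 1 2 4 3 6 7 8 9 5.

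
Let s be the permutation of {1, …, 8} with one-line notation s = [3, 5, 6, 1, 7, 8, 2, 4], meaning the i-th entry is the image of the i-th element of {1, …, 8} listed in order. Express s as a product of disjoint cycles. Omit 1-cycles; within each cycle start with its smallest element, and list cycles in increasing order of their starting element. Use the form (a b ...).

Iterating s from 1 gives 1 → 3 → 6 → 8 → 4 → 1; that is the 5-cycle (1 3 6 8 4).
Continuing from each remaining unvisited element yields (1 3 6 8 4)(2 5 7).

(1 3 6 8 4)(2 5 7)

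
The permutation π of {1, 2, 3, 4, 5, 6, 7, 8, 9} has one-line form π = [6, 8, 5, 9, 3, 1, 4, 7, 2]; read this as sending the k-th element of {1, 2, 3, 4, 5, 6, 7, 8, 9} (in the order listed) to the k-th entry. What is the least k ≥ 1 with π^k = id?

Decomposing into disjoint cycles gives cycle lengths 5, 2, 2.
The order of π is the least common multiple of its cycle lengths: lcm(5, 2, 2) = 10.

10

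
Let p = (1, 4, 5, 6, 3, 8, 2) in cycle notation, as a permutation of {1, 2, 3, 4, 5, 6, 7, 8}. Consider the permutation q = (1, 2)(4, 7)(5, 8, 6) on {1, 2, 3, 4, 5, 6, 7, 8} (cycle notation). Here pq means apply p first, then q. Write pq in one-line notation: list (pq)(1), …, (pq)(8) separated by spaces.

(pq)(x) = q(p(x)). Computing each image: q(p(1)) = q(4) = 7, q(p(2)) = q(1) = 2, q(p(3)) = q(8) = 6, q(p(4)) = q(5) = 8, q(p(5)) = q(6) = 5, q(p(6)) = q(3) = 3, q(p(7)) = q(7) = 4, q(p(8)) = q(2) = 1.
Hence pq = [7 2 6 8 5 3 4 1].

7 2 6 8 5 3 4 1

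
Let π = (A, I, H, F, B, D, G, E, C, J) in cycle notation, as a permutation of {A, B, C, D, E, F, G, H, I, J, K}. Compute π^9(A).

J

A lies in the 10-cycle (A, I, H, F, B, D, G, E, C, J).
Stepping 9 places around the cycle: A → I → H → F → B → D → G → E → C → J.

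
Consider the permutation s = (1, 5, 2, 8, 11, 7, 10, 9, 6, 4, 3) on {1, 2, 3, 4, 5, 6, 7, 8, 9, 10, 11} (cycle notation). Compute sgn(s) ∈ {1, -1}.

1

The cycle lengths are 11.
A cycle of length ℓ contributes ℓ−1 transpositions, so s is a product of 10 transpositions — even.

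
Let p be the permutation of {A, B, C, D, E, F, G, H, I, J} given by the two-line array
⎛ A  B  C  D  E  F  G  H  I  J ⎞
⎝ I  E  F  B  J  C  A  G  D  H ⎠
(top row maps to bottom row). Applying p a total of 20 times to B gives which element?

G

Tracing B → E → … returns to B after 8 steps, so B lies in an 8-cycle (A I D B E J H G).
Powers repeat with period 8 on this cycle, and 20 mod 8 = 4, so p^20(B) = p^4(B).
Stepping 4 places around the cycle: B → E → J → H → G.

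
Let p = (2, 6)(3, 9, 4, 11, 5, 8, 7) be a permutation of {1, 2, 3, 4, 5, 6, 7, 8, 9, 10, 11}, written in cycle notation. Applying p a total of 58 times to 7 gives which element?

7 lies in the 7-cycle (3, 9, 4, 11, 5, 8, 7).
Powers repeat with period 7 on this cycle, and 58 mod 7 = 2, so p^58(7) = p^2(7).
Stepping 2 places around the cycle: 7 → 3 → 9.

9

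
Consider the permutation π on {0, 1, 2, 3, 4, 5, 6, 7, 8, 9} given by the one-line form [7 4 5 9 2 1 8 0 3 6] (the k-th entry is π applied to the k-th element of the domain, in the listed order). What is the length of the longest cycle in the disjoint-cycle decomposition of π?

4

Decomposing into disjoint cycles gives (0, 7)(1, 4, 2, 5)(3, 9, 6, 8); the longest has length 4.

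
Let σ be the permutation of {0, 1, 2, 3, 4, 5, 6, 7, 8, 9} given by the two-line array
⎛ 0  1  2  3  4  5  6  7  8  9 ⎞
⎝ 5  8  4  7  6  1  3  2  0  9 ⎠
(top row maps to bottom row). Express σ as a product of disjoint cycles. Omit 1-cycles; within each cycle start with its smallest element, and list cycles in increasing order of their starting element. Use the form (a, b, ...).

Iterating σ from 0 gives 0 → 5 → 1 → 8 → 0; that is the 4-cycle (0, 5, 1, 8).
Continuing from each remaining unvisited element yields (0, 5, 1, 8)(2, 4, 6, 3, 7).

(0, 5, 1, 8)(2, 4, 6, 3, 7)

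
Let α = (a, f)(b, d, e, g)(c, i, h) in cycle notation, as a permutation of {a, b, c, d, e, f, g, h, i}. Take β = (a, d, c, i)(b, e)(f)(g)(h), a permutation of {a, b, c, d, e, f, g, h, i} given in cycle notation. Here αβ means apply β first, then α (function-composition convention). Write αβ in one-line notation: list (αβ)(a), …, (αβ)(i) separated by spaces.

e g h i d a b c f

(αβ)(x) = α(β(x)). Computing each image: α(β(a)) = α(d) = e, α(β(b)) = α(e) = g, α(β(c)) = α(i) = h, α(β(d)) = α(c) = i, α(β(e)) = α(b) = d, α(β(f)) = α(f) = a, α(β(g)) = α(g) = b, α(β(h)) = α(h) = c, α(β(i)) = α(a) = f.
Hence αβ = [e g h i d a b c f].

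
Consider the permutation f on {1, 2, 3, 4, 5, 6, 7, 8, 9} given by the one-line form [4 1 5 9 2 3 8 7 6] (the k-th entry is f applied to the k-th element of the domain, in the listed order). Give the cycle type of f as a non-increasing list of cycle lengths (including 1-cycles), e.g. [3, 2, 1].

[7, 2]

The disjoint cycles are (1, 4, 9, 6, 3, 5, 2)(7, 8), with lengths 7, 2 in non-increasing order.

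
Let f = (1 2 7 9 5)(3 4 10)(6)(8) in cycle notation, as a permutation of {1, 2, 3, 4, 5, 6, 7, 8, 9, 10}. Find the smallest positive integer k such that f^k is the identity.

The cycle type of f is (5, 3, 1, 1).
Since disjoint cycles commute, ord(f) = lcm(5, 3) = 15.

15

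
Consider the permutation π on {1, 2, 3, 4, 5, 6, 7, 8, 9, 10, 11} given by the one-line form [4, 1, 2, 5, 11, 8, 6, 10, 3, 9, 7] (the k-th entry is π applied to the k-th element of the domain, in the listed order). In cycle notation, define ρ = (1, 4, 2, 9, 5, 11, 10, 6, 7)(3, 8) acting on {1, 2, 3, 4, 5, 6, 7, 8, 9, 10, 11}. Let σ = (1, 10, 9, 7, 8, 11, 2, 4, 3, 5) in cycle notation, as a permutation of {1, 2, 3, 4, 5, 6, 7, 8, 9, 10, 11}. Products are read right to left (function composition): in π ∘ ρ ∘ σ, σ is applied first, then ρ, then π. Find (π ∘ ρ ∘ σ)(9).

4

Apply the permutations in order: σ(9) = 7, then ρ(7) = 1, then π(1) = 4. So (π ∘ ρ ∘ σ)(9) = 4.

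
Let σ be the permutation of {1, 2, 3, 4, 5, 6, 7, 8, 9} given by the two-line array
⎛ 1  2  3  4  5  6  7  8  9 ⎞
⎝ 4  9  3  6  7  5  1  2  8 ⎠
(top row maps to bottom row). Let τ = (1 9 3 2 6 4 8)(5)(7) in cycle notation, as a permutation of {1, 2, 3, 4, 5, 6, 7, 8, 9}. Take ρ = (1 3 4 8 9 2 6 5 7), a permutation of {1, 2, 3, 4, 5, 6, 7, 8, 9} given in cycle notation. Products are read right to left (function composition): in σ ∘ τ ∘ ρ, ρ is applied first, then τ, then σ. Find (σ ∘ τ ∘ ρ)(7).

Apply the permutations in order: ρ(7) = 1, then τ(1) = 9, then σ(9) = 8. So (σ ∘ τ ∘ ρ)(7) = 8.

8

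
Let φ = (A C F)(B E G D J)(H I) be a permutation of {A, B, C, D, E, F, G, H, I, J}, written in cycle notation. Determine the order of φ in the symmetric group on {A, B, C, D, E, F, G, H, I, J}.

30

The disjoint cycles have lengths 5, 3, 2.
The order is lcm(5, 3, 2) = 30.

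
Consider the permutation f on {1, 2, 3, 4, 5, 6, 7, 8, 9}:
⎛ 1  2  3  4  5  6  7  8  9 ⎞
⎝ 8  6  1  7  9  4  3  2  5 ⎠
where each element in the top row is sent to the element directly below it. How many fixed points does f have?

No element satisfies f(x) = x, so there are 0 fixed points.

0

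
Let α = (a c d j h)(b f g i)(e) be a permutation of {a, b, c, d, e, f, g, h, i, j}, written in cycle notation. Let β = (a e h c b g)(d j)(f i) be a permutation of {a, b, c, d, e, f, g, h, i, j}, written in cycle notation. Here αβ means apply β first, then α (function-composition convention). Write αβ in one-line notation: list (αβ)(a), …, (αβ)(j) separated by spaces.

(αβ)(x) = α(β(x)). Computing each image: α(β(a)) = α(e) = e, α(β(b)) = α(g) = i, α(β(c)) = α(b) = f, α(β(d)) = α(j) = h, α(β(e)) = α(h) = a, α(β(f)) = α(i) = b, α(β(g)) = α(a) = c, α(β(h)) = α(c) = d, α(β(i)) = α(f) = g, α(β(j)) = α(d) = j.
Hence αβ = [e i f h a b c d g j].

e i f h a b c d g j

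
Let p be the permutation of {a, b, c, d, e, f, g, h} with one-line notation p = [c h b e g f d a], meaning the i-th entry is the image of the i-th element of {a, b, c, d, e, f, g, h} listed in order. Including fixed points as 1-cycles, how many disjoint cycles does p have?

3

The cycle decomposition is (a, c, b, h)(d, e, g)(f), which has 3 cycles (counting 1-cycles).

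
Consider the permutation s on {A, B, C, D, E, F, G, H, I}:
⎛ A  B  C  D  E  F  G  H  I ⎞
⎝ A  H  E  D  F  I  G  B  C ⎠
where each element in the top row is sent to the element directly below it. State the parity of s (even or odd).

even

In disjoint-cycle form the cycle lengths are 4, 2, 1, 1, 1.
A cycle of length ℓ contributes ℓ−1 transpositions, so s is a product of 3 + 1 = 4 transpositions — even.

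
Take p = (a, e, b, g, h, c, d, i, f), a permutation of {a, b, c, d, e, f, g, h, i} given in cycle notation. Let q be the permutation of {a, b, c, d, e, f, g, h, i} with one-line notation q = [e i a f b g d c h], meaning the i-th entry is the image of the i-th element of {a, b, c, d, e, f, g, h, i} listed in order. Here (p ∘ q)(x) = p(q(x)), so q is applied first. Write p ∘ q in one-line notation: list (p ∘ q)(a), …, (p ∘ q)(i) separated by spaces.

b f e a g h i d c

For each element, apply q then p: a → e → b; b → i → f; c → a → e; d → f → a; e → b → g; f → g → h; g → d → i; h → c → d; i → h → c.
Collecting the images, p ∘ q = [b f e a g h i d c].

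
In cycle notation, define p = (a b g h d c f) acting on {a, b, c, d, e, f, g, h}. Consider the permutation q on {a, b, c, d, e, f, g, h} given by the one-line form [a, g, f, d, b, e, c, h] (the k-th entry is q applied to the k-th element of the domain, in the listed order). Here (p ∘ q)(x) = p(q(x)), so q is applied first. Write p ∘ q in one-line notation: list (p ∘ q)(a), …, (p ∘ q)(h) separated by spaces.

Chase each element through q then p: a → a → b; b → g → h; c → f → a; d → d → c; e → b → g; f → e → e; g → c → f; h → h → d.
Collecting the images, p ∘ q = [b h a c g e f d].

b h a c g e f d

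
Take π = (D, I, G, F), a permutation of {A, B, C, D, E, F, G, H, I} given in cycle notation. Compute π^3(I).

I lies in the 4-cycle (D, I, G, F).
Advancing 3 steps from I: I → G → F → D.

D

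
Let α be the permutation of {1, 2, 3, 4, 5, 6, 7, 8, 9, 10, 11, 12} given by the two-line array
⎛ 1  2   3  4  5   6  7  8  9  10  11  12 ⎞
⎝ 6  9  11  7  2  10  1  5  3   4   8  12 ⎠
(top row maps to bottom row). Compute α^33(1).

4

Tracing 1 → 6 → … returns to 1 after 5 steps, so 1 lies in a 5-cycle (1, 6, 10, 4, 7).
On a 5-cycle, α^5 is the identity, so α^33 = α^3 there (33 ≡ 3 mod 5).
Advancing 3 steps from 1: 1 → 6 → 10 → 4.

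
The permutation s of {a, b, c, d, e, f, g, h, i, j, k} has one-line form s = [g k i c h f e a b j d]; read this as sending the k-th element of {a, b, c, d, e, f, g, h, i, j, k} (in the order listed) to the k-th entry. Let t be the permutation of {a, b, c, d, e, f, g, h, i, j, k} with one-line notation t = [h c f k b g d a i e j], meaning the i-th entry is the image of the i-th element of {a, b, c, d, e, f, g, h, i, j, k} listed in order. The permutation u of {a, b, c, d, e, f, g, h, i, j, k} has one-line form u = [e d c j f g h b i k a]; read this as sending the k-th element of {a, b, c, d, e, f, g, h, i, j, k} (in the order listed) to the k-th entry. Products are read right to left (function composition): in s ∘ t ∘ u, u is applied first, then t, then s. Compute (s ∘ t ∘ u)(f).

(s ∘ t ∘ u)(f) = s(t(u(f))). u(f) = g, then t(g) = d, then s(d) = c, so the result is c.

c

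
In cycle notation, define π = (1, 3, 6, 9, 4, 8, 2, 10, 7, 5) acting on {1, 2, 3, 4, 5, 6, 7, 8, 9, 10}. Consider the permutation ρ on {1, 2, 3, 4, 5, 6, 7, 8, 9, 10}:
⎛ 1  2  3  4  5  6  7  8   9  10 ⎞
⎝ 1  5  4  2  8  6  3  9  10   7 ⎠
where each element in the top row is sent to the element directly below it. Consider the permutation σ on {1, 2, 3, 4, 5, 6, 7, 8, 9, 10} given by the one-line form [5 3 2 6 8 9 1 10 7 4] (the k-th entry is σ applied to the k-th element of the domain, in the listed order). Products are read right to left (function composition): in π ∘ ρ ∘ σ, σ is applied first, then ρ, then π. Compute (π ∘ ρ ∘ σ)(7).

Chase 7: σ(7) = 1; ρ(1) = 1; π(1) = 3. Hence (π ∘ ρ ∘ σ)(7) = 3.

3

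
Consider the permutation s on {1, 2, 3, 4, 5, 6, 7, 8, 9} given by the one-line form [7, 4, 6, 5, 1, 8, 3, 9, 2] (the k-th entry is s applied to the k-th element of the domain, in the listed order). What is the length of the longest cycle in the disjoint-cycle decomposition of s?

9

Decomposing into disjoint cycles gives (1 7 3 6 8 9 2 4 5); the longest has length 9.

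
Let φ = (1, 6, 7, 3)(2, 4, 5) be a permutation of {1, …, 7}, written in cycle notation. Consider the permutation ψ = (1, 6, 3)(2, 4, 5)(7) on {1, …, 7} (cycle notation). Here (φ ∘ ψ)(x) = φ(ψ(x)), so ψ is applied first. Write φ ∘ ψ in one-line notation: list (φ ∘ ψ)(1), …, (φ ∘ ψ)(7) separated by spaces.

(φ ∘ ψ)(x) = φ(ψ(x)). Computing each image: φ(ψ(1)) = φ(6) = 7, φ(ψ(2)) = φ(4) = 5, φ(ψ(3)) = φ(1) = 6, φ(ψ(4)) = φ(5) = 2, φ(ψ(5)) = φ(2) = 4, φ(ψ(6)) = φ(3) = 1, φ(ψ(7)) = φ(7) = 3.
Hence φ ∘ ψ = [7 5 6 2 4 1 3].

7 5 6 2 4 1 3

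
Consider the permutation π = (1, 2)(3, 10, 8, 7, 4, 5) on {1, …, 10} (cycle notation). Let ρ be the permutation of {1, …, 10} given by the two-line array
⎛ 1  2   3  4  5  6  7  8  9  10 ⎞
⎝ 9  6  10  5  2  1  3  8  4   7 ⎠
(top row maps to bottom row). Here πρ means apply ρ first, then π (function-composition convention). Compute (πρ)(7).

10

ρ(7) = 3, then π(3) = 10; composing gives (πρ)(7) = 10.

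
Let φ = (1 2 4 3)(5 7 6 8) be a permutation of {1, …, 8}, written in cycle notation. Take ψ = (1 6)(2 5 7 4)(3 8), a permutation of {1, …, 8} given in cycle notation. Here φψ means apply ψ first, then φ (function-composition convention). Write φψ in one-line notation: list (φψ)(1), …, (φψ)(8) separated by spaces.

(φψ)(x) = φ(ψ(x)). Computing each image: φ(ψ(1)) = φ(6) = 8, φ(ψ(2)) = φ(5) = 7, φ(ψ(3)) = φ(8) = 5, φ(ψ(4)) = φ(2) = 4, φ(ψ(5)) = φ(7) = 6, φ(ψ(6)) = φ(1) = 2, φ(ψ(7)) = φ(4) = 3, φ(ψ(8)) = φ(3) = 1.
Hence φψ = [8 7 5 4 6 2 3 1].

8 7 5 4 6 2 3 1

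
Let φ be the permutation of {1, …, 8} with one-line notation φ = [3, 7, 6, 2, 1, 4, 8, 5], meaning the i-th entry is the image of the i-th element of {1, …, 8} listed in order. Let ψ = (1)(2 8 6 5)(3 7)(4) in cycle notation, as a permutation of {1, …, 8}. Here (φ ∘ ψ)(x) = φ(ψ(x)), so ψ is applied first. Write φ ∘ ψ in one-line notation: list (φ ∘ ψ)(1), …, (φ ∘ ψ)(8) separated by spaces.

3 5 8 2 7 1 6 4

For each element, apply ψ then φ: 1 → 1 → 3; 2 → 8 → 5; 3 → 7 → 8; 4 → 4 → 2; 5 → 2 → 7; 6 → 5 → 1; 7 → 3 → 6; 8 → 6 → 4.
Collecting the images, φ ∘ ψ = [3 5 8 2 7 1 6 4].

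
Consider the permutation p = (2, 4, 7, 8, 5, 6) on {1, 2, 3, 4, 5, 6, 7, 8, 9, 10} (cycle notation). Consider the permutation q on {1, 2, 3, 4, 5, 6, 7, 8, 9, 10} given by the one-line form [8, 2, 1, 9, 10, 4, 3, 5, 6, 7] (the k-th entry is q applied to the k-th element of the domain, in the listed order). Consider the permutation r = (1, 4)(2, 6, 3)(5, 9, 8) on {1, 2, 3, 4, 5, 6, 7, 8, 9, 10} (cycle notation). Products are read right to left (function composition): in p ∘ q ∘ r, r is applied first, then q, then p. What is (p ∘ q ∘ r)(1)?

Chase 1: r(1) = 4; q(4) = 9; p(9) = 9. Hence (p ∘ q ∘ r)(1) = 9.

9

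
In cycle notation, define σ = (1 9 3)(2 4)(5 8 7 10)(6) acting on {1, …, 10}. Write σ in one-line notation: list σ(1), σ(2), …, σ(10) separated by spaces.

Reading each image from the cycles: 1↦9, 2↦4, 3↦1, 4↦2, 5↦8, 6↦6, 7↦10, 8↦7, 9↦3, 10↦5.
So the one-line form is 9 4 1 2 8 6 10 7 3 5.

9 4 1 2 8 6 10 7 3 5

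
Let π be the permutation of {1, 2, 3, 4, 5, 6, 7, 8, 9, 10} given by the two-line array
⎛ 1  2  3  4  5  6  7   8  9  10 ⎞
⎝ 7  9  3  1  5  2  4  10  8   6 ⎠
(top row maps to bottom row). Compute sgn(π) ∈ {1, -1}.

1

In disjoint-cycle form the cycle lengths are 5, 3, 1, 1.
A cycle of length ℓ contributes ℓ−1 transpositions, so π is a product of 4 + 2 = 6 transpositions — even.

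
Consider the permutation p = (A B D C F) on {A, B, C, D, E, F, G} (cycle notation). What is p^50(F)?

F lies in the 5-cycle (A B D C F).
Powers repeat with period 5 on this cycle, and 50 mod 5 = 0, so p^50(F) = p^0(F).
So p^50(F) = F.

F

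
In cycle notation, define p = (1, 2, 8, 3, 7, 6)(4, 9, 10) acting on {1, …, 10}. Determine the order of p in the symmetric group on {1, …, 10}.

The disjoint cycles have lengths 6, 3, 1.
Since disjoint cycles commute, ord(p) = lcm(6, 3) = 6.

6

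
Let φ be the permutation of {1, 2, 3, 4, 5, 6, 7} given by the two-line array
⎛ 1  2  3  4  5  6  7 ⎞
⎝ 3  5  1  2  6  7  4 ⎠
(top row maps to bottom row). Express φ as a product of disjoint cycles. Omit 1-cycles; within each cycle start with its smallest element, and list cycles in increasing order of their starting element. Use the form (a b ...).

Iterating φ from 1 gives 1 → 3 → 1; that is the 2-cycle (1 3).
Repeating from the next unused element and collecting all non-trivial cycles gives (1 3)(2 5 6 7 4).

(1 3)(2 5 6 7 4)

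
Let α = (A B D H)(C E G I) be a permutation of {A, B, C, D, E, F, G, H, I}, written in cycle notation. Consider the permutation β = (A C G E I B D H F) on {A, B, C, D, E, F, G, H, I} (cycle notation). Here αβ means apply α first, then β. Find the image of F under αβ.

α(F) = F, then β(F) = A; composing gives (αβ)(F) = A.

A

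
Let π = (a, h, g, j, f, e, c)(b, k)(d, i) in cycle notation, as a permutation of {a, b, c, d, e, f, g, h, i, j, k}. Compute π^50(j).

j lies in the 7-cycle (a, h, g, j, f, e, c).
Powers repeat with period 7 on this cycle, and 50 mod 7 = 1, so π^50(j) = π^1(j).
Advancing 1 step from j: j → f.

f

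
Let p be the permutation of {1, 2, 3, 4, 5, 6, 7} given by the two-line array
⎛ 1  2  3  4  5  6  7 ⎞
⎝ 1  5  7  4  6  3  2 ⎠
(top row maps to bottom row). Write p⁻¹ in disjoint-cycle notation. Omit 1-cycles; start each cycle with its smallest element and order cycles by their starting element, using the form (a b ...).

(2 7 3 6 5)

The cycle decomposition of p is (2 5 6 3 7).
The inverse reverses every cycle; in canonical form, p⁻¹ = (2 7 3 6 5).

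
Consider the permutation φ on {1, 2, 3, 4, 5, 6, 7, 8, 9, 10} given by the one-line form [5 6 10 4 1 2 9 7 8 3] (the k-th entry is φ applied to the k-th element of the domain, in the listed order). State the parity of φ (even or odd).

odd

In disjoint-cycle form the cycle lengths are 3, 2, 2, 2, 1.
A cycle of length ℓ contributes ℓ−1 transpositions, so φ is a product of 2 + 1 + 1 + 1 = 5 transpositions — odd.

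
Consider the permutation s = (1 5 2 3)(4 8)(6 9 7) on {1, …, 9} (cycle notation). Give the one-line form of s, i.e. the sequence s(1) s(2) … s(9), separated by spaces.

5 3 1 8 2 9 6 4 7

Each element maps to the next entry in its cycle (wrapping to the front): 1↦5, 2↦3, 3↦1, 4↦8, 5↦2, 6↦9, 7↦6, 8↦4, 9↦7.
So the one-line form is 5 3 1 8 2 9 6 4 7.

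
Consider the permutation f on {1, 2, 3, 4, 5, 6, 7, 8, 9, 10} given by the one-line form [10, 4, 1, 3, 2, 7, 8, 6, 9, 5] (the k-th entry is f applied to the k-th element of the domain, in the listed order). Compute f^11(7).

Tracing 7 → 8 → … returns to 7 after 3 steps, so 7 lies in a 3-cycle (6 7 8).
On a 3-cycle, f^3 is the identity, so f^11 = f^2 there (11 ≡ 2 mod 3).
Stepping 2 places around the cycle: 7 → 8 → 6.

6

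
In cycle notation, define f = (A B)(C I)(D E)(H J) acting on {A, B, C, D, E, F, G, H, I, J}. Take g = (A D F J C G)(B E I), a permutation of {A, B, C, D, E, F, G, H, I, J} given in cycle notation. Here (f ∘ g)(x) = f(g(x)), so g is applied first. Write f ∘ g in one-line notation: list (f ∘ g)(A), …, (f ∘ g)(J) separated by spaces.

For each element, apply g then f: A → D → E; B → E → D; C → G → G; D → F → F; E → I → C; F → J → H; G → A → B; H → H → J; I → B → A; J → C → I.
So f ∘ g in one-line form is E D G F C H B J A I.

E D G F C H B J A I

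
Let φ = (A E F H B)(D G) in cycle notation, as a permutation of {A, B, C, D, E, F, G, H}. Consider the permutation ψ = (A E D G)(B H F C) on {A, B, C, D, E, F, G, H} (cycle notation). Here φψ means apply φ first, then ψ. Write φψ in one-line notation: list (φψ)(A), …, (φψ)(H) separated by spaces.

D E B A C F G H

Chase each element through φ then ψ: A → E → D; B → A → E; C → C → B; D → G → A; E → F → C; F → H → F; G → D → G; H → B → H.
Collecting the images, φψ = [D E B A C F G H].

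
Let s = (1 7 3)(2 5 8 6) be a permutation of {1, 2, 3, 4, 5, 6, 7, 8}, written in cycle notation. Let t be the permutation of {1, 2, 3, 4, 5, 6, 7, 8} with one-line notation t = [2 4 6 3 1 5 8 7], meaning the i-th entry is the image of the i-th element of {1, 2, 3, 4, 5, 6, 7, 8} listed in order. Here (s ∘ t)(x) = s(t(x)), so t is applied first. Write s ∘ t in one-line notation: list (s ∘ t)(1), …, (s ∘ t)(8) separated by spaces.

5 4 2 1 7 8 6 3

For each element, apply t then s: 1 → 2 → 5; 2 → 4 → 4; 3 → 6 → 2; 4 → 3 → 1; 5 → 1 → 7; 6 → 5 → 8; 7 → 8 → 6; 8 → 7 → 3.
So s ∘ t in one-line form is 5 4 2 1 7 8 6 3.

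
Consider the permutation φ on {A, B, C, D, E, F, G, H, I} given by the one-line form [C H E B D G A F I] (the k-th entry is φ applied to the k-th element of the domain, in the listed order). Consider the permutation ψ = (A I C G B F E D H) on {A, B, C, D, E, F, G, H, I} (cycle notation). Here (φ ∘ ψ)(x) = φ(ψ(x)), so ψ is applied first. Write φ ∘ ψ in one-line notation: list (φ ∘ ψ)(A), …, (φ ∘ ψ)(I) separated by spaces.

I G A F B D H C E

(φ ∘ ψ)(x) = φ(ψ(x)). Computing each image: φ(ψ(A)) = φ(I) = I, φ(ψ(B)) = φ(F) = G, φ(ψ(C)) = φ(G) = A, φ(ψ(D)) = φ(H) = F, φ(ψ(E)) = φ(D) = B, φ(ψ(F)) = φ(E) = D, φ(ψ(G)) = φ(B) = H, φ(ψ(H)) = φ(A) = C, φ(ψ(I)) = φ(C) = E.
Hence φ ∘ ψ = [I G A F B D H C E].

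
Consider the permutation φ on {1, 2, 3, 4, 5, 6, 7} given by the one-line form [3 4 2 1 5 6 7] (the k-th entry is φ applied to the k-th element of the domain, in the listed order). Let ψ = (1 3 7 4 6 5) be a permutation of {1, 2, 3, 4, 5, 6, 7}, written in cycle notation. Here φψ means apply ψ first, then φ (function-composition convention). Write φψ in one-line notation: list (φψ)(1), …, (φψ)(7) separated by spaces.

(φψ)(x) = φ(ψ(x)). Computing each image: φ(ψ(1)) = φ(3) = 2, φ(ψ(2)) = φ(2) = 4, φ(ψ(3)) = φ(7) = 7, φ(ψ(4)) = φ(6) = 6, φ(ψ(5)) = φ(1) = 3, φ(ψ(6)) = φ(5) = 5, φ(ψ(7)) = φ(4) = 1.
Hence φψ = [2 4 7 6 3 5 1].

2 4 7 6 3 5 1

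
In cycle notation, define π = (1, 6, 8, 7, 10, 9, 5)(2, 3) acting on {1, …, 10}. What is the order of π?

14

The cycle type of π is (7, 2, 1).
The order of π is the least common multiple of its cycle lengths: lcm(7, 2) = 14.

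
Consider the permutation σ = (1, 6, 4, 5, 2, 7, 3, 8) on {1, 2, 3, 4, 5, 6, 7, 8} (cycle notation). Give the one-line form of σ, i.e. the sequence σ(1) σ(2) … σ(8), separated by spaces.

Image by image: 1↦6, 2↦7, 3↦8, 4↦5, 5↦2, 6↦4, 7↦3, 8↦1.
So the one-line form is 6 7 8 5 2 4 3 1.

6 7 8 5 2 4 3 1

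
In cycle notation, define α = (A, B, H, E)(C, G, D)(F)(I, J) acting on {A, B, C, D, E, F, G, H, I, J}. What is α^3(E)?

H

E lies in the 4-cycle (A, B, H, E).
Advancing 3 steps from E: E → A → B → H.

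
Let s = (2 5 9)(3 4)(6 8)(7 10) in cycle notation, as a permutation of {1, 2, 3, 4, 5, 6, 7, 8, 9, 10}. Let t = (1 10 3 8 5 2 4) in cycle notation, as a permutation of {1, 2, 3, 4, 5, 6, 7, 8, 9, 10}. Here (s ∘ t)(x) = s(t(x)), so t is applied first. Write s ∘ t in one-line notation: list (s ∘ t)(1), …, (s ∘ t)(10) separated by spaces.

7 3 6 1 5 8 10 9 2 4

For each element, apply t then s: 1 → 10 → 7; 2 → 4 → 3; 3 → 8 → 6; 4 → 1 → 1; 5 → 2 → 5; 6 → 6 → 8; 7 → 7 → 10; 8 → 5 → 9; 9 → 9 → 2; 10 → 3 → 4.
So s ∘ t in one-line form is 7 3 6 1 5 8 10 9 2 4.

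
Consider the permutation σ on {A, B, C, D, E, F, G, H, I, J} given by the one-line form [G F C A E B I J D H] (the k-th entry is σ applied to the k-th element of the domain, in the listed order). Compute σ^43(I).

Tracing I → D → … returns to I after 4 steps, so I lies in a 4-cycle (A, G, I, D).
Since the cycle has length 4, σ^43 acts on it the same as σ^3 (43 mod 4 = 3).
Stepping 3 places around the cycle: I → D → A → G.

G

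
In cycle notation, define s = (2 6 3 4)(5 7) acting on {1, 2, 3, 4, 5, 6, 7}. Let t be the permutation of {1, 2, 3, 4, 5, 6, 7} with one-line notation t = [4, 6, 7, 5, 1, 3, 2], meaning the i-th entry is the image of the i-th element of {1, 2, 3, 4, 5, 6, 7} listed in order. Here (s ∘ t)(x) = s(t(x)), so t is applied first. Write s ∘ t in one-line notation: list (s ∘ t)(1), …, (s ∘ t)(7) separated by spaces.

2 3 5 7 1 4 6

For each element, apply t then s: 1 → 4 → 2; 2 → 6 → 3; 3 → 7 → 5; 4 → 5 → 7; 5 → 1 → 1; 6 → 3 → 4; 7 → 2 → 6.
So s ∘ t in one-line form is 2 3 5 7 1 4 6.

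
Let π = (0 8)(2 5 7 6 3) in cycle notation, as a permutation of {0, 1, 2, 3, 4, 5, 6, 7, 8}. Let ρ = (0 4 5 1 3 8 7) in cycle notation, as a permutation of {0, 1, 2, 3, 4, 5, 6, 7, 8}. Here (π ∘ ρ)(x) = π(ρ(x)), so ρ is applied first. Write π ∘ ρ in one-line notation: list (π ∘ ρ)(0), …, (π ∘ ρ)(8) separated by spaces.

(π ∘ ρ)(x) = π(ρ(x)). Computing each image: π(ρ(0)) = π(4) = 4, π(ρ(1)) = π(3) = 2, π(ρ(2)) = π(2) = 5, π(ρ(3)) = π(8) = 0, π(ρ(4)) = π(5) = 7, π(ρ(5)) = π(1) = 1, π(ρ(6)) = π(6) = 3, π(ρ(7)) = π(0) = 8, π(ρ(8)) = π(7) = 6.
Hence π ∘ ρ = [4 2 5 0 7 1 3 8 6].

4 2 5 0 7 1 3 8 6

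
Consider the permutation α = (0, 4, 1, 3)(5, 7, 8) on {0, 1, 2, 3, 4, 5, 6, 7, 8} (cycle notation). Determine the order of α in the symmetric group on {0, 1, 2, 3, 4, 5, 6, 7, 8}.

12

The disjoint cycles have lengths 4, 3, 1, 1.
The order is lcm(4, 3) = 12.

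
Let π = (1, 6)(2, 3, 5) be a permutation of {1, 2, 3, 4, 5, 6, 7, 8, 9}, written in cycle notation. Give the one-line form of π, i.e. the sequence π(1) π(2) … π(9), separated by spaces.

Each element maps to the next entry in its cycle (wrapping to the front): 1↦6, 2↦3, 3↦5, 4↦4, 5↦2, 6↦1, 7↦7, 8↦8, 9↦9.
Listing these in domain order gives 6 3 5 4 2 1 7 8 9.

6 3 5 4 2 1 7 8 9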